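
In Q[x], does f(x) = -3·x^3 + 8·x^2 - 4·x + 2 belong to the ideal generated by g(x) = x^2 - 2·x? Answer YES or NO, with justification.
In Q[x] the ideal (g) consists of all multiples of g, so f ∈ (g) iff g | f, i.e. iff the remainder of f on division by g is 0. Divide f by g (g is monic, so eliminate the leading term of the running remainder at each step):
  leading term -3·x^3: subtract (-3·x)·g(x) = -3·x^3 + 6·x^2, leaving 2·x^2 - 4·x + 2
  leading term 2·x^2: subtract (2)·g(x) = 2·x^2 - 4·x, leaving 2
The remainder r(x) = 2 ≠ 0 (and deg r < deg g), so g ∤ f, i.e. f ∉ (g).

Final answer: NO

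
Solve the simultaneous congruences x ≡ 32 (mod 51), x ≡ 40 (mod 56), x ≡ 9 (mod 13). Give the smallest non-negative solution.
The moduli 51, 56, 13 are pairwise coprime, so by the CRT there is a unique solution mod 51·56·13 = 37128.
Solve by successive substitution. Start with x ≡ 32 (mod 51).
  Combine with x ≡ 40 (mod 56): write x = 32 + 51·t and require 32 + 51·t ≡ 40 (mod 56), i.e. 51·t ≡ 40 − 32 ≡ 8 (mod 56). Since 51^(−1) ≡ 11 (mod 56), t ≡ 11·8 ≡ 32 (mod 56). So x ≡ 32 + 51·32 = 1664 (mod 2856).
  Combine with x ≡ 9 (mod 13): write x = 1664 + 2856·t and require 1664 + 2856·t ≡ 9 (mod 13), i.e. 2856·t ≡ 9 − 1664 ≡ 9 (mod 13). Since 2856^(−1) ≡ 3 (mod 13) (2856 ≡ 9 (mod 13)), t ≡ 3·9 ≡ 1 (mod 13). So x ≡ 1664 + 2856·1 = 4520 (mod 37128).
Unique solution in [0, 37128): x = 4520.

Final answer: x ≡ 4520 (mod 37128); the representative in [0, 37128) is 4520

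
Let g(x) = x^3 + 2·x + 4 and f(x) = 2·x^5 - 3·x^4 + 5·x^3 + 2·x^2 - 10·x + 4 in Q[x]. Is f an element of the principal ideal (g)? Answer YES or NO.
YES

In Q[x] the ideal (g) consists of all multiples of g, so f ∈ (g) iff g | f, i.e. iff the remainder of f on division by g is 0. Divide f by g (g is monic, so eliminate the leading term of the running remainder at each step):
  leading term 2·x^5: subtract (2·x^2)·g(x) = 2·x^5 + 4·x^3 + 8·x^2, leaving -3·x^4 + x^3 - 6·x^2 - 10·x + 4
  leading term -3·x^4: subtract (-3·x)·g(x) = -3·x^4 - 6·x^2 - 12·x, leaving x^3 + 2·x + 4
  leading term x^3: subtract (1)·g(x) = x^3 + 2·x + 4, leaving 0
The remainder is 0, so f(x) = g(x) · h(x) with h(x) = 2·x^2 - 3·x + 1. Hence g | f, i.e. f ∈ (g).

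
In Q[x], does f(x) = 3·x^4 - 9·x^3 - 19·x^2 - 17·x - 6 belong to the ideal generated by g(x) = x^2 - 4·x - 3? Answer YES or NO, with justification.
In Q[x] the ideal (g) consists of all multiples of g, so f ∈ (g) iff g | f, i.e. iff the remainder of f on division by g is 0. Divide f by g (g is monic, so eliminate the leading term of the running remainder at each step):
  leading term 3·x^4: subtract (3·x^2)·g(x) = 3·x^4 - 12·x^3 - 9·x^2, leaving 3·x^3 - 10·x^2 - 17·x - 6
  leading term 3·x^3: subtract (3·x)·g(x) = 3·x^3 - 12·x^2 - 9·x, leaving 2·x^2 - 8·x - 6
  leading term 2·x^2: subtract (2)·g(x) = 2·x^2 - 8·x - 6, leaving 0
The remainder is 0, so f(x) = g(x) · h(x) with h(x) = 3·x^2 + 3·x + 2. Hence g | f, i.e. f ∈ (g).

Final answer: YES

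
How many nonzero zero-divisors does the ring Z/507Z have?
In Z/507Z each nonzero element is either a unit (gcd with 507 is 1) or a zero-divisor (gcd > 1). The number of units is φ(507): factorise 507 = 3 · 13^2, so φ(507) = (3 − 1) · (13^2 − 13^1) = 2 · 156 = 312. The nonzero elements number 507 − 1 = 506. Hence the nonzero zero-divisors number 506 − 312 = 194.

Final answer: Z/507Z has 194 nonzero zero-divisors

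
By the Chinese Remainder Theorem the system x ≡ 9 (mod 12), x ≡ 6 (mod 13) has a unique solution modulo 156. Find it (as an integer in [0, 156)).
The moduli 12, 13 are pairwise coprime, so by the CRT there is a unique solution mod 12·13 = 156.
Solve by successive substitution. Start with x ≡ 9 (mod 12).
  Combine with x ≡ 6 (mod 13): write x = 9 + 12·t and require 9 + 12·t ≡ 6 (mod 13), i.e. 12·t ≡ 6 − 9 ≡ 10 (mod 13). Since 12^(−1) ≡ 12 (mod 13), t ≡ 12·10 ≡ 3 (mod 13). So x ≡ 9 + 12·3 = 45 (mod 156).
Unique solution in [0, 156): x = 45.

Final answer: x ≡ 45 (mod 156); the representative in [0, 156) is 45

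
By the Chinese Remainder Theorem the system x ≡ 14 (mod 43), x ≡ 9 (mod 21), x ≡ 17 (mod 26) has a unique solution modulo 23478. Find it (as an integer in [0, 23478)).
The moduli 43, 21, 26 are pairwise coprime, so by the CRT there is a unique solution mod 43·21·26 = 23478.
Solve by successive substitution. Start with x ≡ 14 (mod 43).
  Combine with x ≡ 9 (mod 21): write x = 14 + 43·t and require 14 + 43·t ≡ 9 (mod 21), i.e. 43·t ≡ 9 − 14 ≡ 16 (mod 21). Since 43^(−1) ≡ 1 (mod 21) (43 ≡ 1 (mod 21)), t ≡ 1·16 ≡ 16 (mod 21). So x ≡ 14 + 43·16 = 702 (mod 903).
  Combine with x ≡ 17 (mod 26): write x = 702 + 903·t and require 702 + 903·t ≡ 17 (mod 26), i.e. 903·t ≡ 17 − 702 ≡ 17 (mod 26). Since 903^(−1) ≡ 11 (mod 26) (903 ≡ 19 (mod 26)), t ≡ 11·17 ≡ 5 (mod 26). So x ≡ 702 + 903·5 = 5217 (mod 23478).
Unique solution in [0, 23478): x = 5217.

Final answer: x ≡ 5217 (mod 23478); the representative in [0, 23478) is 5217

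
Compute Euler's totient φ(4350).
φ(4350) = 1120

φ is multiplicative, with φ(p^e) = p^e − p^(e−1). Factorise 4350 = 2 · 3 · 5^2 · 29. Then
  φ(4350) = (2 − 1) · (3 − 1) · (5^2 − 5^1) · (29 − 1) = 1 · 2 · 20 · 28 = 1120.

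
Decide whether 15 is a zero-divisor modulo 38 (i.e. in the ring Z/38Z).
NO

gcd(15, 38) = 1, so 15 is a unit in Z/38Z (it has a multiplicative inverse). A unit cannot be a zero-divisor: if 15·b ≡ 0 then multiplying both sides by 15^(−1) gives b ≡ 0. So 15 is not a zero-divisor.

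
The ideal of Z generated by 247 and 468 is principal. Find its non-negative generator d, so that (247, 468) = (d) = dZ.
In the PID Z, (a, b) is generated by gcd(a, b). Compute gcd(468, 247) with the extended Euclidean algorithm, tracking rows (r, s, t) with s·468 + t·247 = r:
  row A: (468, 1, 0)   [1·468 + 0·247 = 468]
  row B: (247, 0, 1)   [0·468 + 1·247 = 247]
  468 = 1·247 + 221   → row C = row A − 1·row B = (221, 1, −1)   [check: 1·468 − 1·247 = 221]
  247 = 1·221 + 26   → row D = row B − 1·row C = (26, −1, 2)   [check: −1·468 + 2·247 = 26]
  221 = 8·26 + 13   → row E = row C − 8·row D = (13, 9, −17)   [check: 9·468 − 17·247 = 13]
  26 = 2·13 + 0   → remainder 0, stop. gcd = 13 (last nonzero row E).
So gcd(247, 468) = 13, with Bézout identity 9·468 − 17·247 = 13. Containment (⊇): the Bézout identity exhibits 13 as an element of (247, 468), giving (13) ⊆ (247, 468). Containment (⊆): since 13 | 247 and 13 | 468 (247 = 13·19, 468 = 13·36), every Z-linear combination of 247 and 468 is divisible by 13, so (247, 468) ⊆ (13). Therefore (247, 468) = (13), d = 13.

Final answer: (247, 468) = (13); d = 13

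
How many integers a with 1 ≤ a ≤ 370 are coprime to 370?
The number of a ∈ {1, ..., 370} with gcd(a, 370) = 1 is by definition Euler's totient φ(370). φ is multiplicative, with φ(p^e) = p^e − p^(e−1). Factorise 370 = 2 · 5 · 37. Then
  φ(370) = (2 − 1) · (5 − 1) · (37 − 1) = 1 · 4 · 36 = 144.
So there are 144 such integers.

Final answer: 144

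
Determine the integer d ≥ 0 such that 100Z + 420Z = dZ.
(100, 420) = (20); d = 20

In the PID Z, (a, b) is generated by gcd(a, b). Compute gcd(420, 100) with the extended Euclidean algorithm, tracking rows (r, s, t) with s·420 + t·100 = r:
  row A: (420, 1, 0)   [1·420 + 0·100 = 420]
  row B: (100, 0, 1)   [0·420 + 1·100 = 100]
  420 = 4·100 + 20   → row C = row A − 4·row B = (20, 1, −4)   [check: 1·420 − 4·100 = 20]
  100 = 5·20 + 0   → remainder 0, stop. gcd = 20 (last nonzero row C).
So gcd(100, 420) = 20, with Bézout identity 1·420 − 4·100 = 20. Containment (⊇): the Bézout identity exhibits 20 as an element of (100, 420), giving (20) ⊆ (100, 420). Containment (⊆): since 20 | 100 and 20 | 420 (100 = 20·5, 420 = 20·21), every Z-linear combination of 100 and 420 is divisible by 20, so (100, 420) ⊆ (20). Therefore (100, 420) = (20), d = 20.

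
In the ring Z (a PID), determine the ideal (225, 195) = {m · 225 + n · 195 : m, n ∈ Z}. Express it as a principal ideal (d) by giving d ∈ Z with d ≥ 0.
In the PID Z, (a, b) is generated by gcd(a, b). Compute gcd(225, 195) with the extended Euclidean algorithm, tracking rows (r, s, t) with s·225 + t·195 = r:
  row A: (225, 1, 0)   [1·225 + 0·195 = 225]
  row B: (195, 0, 1)   [0·225 + 1·195 = 195]
  225 = 1·195 + 30   → row C = row A − 1·row B = (30, 1, −1)   [check: 1·225 − 1·195 = 30]
  195 = 6·30 + 15   → row D = row B − 6·row C = (15, −6, 7)   [check: −6·225 + 7·195 = 15]
  30 = 2·15 + 0   → remainder 0, stop. gcd = 15 (last nonzero row D).
So gcd(225, 195) = 15, with Bézout identity −6·225 + 7·195 = 15. Containment (⊇): the Bézout identity exhibits 15 as an element of (225, 195), giving (15) ⊆ (225, 195). Containment (⊆): since 15 | 225 and 15 | 195 (225 = 15·15, 195 = 15·13), every Z-linear combination of 225 and 195 is divisible by 15, so (225, 195) ⊆ (15). Therefore (225, 195) = (15), d = 15.

Final answer: (225, 195) = (15); d = 15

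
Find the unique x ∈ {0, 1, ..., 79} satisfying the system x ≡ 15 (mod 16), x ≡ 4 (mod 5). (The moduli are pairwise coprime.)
The moduli 16, 5 are pairwise coprime, so by the CRT there is a unique solution mod 16·5 = 80.
Solve by successive substitution. Start with x ≡ 15 (mod 16).
  Combine with x ≡ 4 (mod 5): write x = 15 + 16·t and require 15 + 16·t ≡ 4 (mod 5), i.e. 16·t ≡ 4 − 15 ≡ 4 (mod 5). Since 16^(−1) ≡ 1 (mod 5) (16 ≡ 1 (mod 5)), t ≡ 1·4 ≡ 4 (mod 5). So x ≡ 15 + 16·4 = 79 (mod 80).
Unique solution in [0, 80): x = 79.

Final answer: x ≡ 79 (mod 80); the representative in [0, 80) is 79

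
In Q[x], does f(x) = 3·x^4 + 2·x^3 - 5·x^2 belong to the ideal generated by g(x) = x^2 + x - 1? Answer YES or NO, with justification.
In Q[x] the ideal (g) consists of all multiples of g, so f ∈ (g) iff g | f, i.e. iff the remainder of f on division by g is 0. Divide f by g (g is monic, so eliminate the leading term of the running remainder at each step):
  leading term 3·x^4: subtract (3·x^2)·g(x) = 3·x^4 + 3·x^3 - 3·x^2, leaving -x^3 - 2·x^2
  leading term -x^3: subtract (-x)·g(x) = -x^3 - x^2 + x, leaving -x^2 - x
  leading term -x^2: subtract (-1)·g(x) = -x^2 - x + 1, leaving -1
The remainder r(x) = -1 ≠ 0 (and deg r < deg g), so g ∤ f, i.e. f ∉ (g).

Final answer: NO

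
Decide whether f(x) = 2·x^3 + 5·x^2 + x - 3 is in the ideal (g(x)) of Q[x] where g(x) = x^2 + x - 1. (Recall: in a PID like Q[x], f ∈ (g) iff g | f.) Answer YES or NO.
In Q[x] the ideal (g) consists of all multiples of g, so f ∈ (g) iff g | f, i.e. iff the remainder of f on division by g is 0. Divide f by g (g is monic, so eliminate the leading term of the running remainder at each step):
  leading term 2·x^3: subtract (2·x)·g(x) = 2·x^3 + 2·x^2 - 2·x, leaving 3·x^2 + 3·x - 3
  leading term 3·x^2: subtract (3)·g(x) = 3·x^2 + 3·x - 3, leaving 0
The remainder is 0, so f(x) = g(x) · h(x) with h(x) = 2·x + 3. Hence g | f, i.e. f ∈ (g).

Final answer: YES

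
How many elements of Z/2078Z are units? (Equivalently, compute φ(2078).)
Z/2078Z has φ(2078) = 1038 units

An element a ∈ Z/2078Z is a unit iff gcd(a, 2078) = 1, so the number of units is φ(2078). φ is multiplicative, with φ(p^e) = p^e − p^(e−1). Factorise 2078 = 2 · 1039. Then
  φ(2078) = (2 − 1) · (1039 − 1) = 1 · 1038 = 1038.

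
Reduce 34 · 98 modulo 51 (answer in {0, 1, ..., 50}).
17

Reduce the factors first: 98 ≡ 47 (mod 51), so 34 · 98 ≡ 34 · 47 (mod 51). 34 · 47 = 1598. Dividing by 51: 1598 = 31·51 + 17. So (34 · 98) mod 51 = 17.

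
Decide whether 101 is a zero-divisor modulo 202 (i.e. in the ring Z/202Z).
gcd(101, 202) = 101 > 1, so 101 is not a unit in Z/202Z. In Z/nZ every nonzero non-unit is a zero-divisor: explicitly, take b = 202/gcd = 2 ≠ 0 (mod 202); then 101·2 = 202 = 1·202, i.e. 101·2 ≡ 0 (mod 202). So 101 is a zero-divisor.

Final answer: YES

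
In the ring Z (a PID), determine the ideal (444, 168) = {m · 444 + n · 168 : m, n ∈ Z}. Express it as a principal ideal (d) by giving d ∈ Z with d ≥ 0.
In the PID Z, (a, b) is generated by gcd(a, b). Compute gcd(444, 168) with the extended Euclidean algorithm, tracking rows (r, s, t) with s·444 + t·168 = r:
  row A: (444, 1, 0)   [1·444 + 0·168 = 444]
  row B: (168, 0, 1)   [0·444 + 1·168 = 168]
  444 = 2·168 + 108   → row C = row A − 2·row B = (108, 1, −2)   [check: 1·444 − 2·168 = 108]
  168 = 1·108 + 60   → row D = row B − 1·row C = (60, −1, 3)   [check: −1·444 + 3·168 = 60]
  108 = 1·60 + 48   → row E = row C − 1·row D = (48, 2, −5)   [check: 2·444 − 5·168 = 48]
  60 = 1·48 + 12   → row F = row D − 1·row E = (12, −3, 8)   [check: −3·444 + 8·168 = 12]
  48 = 4·12 + 0   → remainder 0, stop. gcd = 12 (last nonzero row F).
So gcd(444, 168) = 12, with Bézout identity −3·444 + 8·168 = 12. Containment (⊇): the Bézout identity exhibits 12 as an element of (444, 168), giving (12) ⊆ (444, 168). Containment (⊆): since 12 | 444 and 12 | 168 (444 = 12·37, 168 = 12·14), every Z-linear combination of 444 and 168 is divisible by 12, so (444, 168) ⊆ (12). Therefore (444, 168) = (12), d = 12.

Final answer: (444, 168) = (12); d = 12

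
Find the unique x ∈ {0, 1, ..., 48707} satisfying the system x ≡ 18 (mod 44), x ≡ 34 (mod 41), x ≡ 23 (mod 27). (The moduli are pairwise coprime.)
The moduli 44, 41, 27 are pairwise coprime, so by the CRT there is a unique solution mod 44·41·27 = 48708.
Solve by successive substitution. Start with x ≡ 18 (mod 44).
  Combine with x ≡ 34 (mod 41): write x = 18 + 44·t and require 18 + 44·t ≡ 34 (mod 41), i.e. 44·t ≡ 34 − 18 ≡ 16 (mod 41). Since 44^(−1) ≡ 14 (mod 41) (44 ≡ 3 (mod 41)), t ≡ 14·16 ≡ 19 (mod 41). So x ≡ 18 + 44·19 = 854 (mod 1804).
  Combine with x ≡ 23 (mod 27): write x = 854 + 1804·t and require 854 + 1804·t ≡ 23 (mod 27), i.e. 1804·t ≡ 23 − 854 ≡ 6 (mod 27). Since 1804^(−1) ≡ 16 (mod 27) (1804 ≡ 22 (mod 27)), t ≡ 16·6 ≡ 15 (mod 27). So x ≡ 854 + 1804·15 = 27914 (mod 48708).
Unique solution in [0, 48708): x = 27914.

Final answer: x ≡ 27914 (mod 48708); the representative in [0, 48708) is 27914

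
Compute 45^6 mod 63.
36

Use repeated squaring. Binary(6) = 110. Walk through the bits of the exponent 6 left-to-right: at each bit after the leading one, square the running value, then multiply by 45 if the bit is 1 (always reducing mod 63):
  bit 1 = 1 (leading): start with 45.
  bit 2 = 1: square 45^2 = 2025 ≡ 9; bit is 1, so multiply 9·45 = 405 ≡ 27 (mod 63).
  bit 3 = 0: square 27^2 = 729 ≡ 36 (mod 63).
Final value: 45^6 ≡ 36 (mod 63).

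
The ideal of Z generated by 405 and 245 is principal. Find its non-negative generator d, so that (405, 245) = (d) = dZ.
In the PID Z, (a, b) is generated by gcd(a, b). Compute gcd(405, 245) with the extended Euclidean algorithm, tracking rows (r, s, t) with s·405 + t·245 = r:
  row A: (405, 1, 0)   [1·405 + 0·245 = 405]
  row B: (245, 0, 1)   [0·405 + 1·245 = 245]
  405 = 1·245 + 160   → row C = row A − 1·row B = (160, 1, −1)   [check: 1·405 − 1·245 = 160]
  245 = 1·160 + 85   → row D = row B − 1·row C = (85, −1, 2)   [check: −1·405 + 2·245 = 85]
  160 = 1·85 + 75   → row E = row C − 1·row D = (75, 2, −3)   [check: 2·405 − 3·245 = 75]
  85 = 1·75 + 10   → row F = row D − 1·row E = (10, −3, 5)   [check: −3·405 + 5·245 = 10]
  75 = 7·10 + 5   → row G = row E − 7·row F = (5, 23, −38)   [check: 23·405 − 38·245 = 5]
  10 = 2·5 + 0   → remainder 0, stop. gcd = 5 (last nonzero row G).
So gcd(405, 245) = 5, with Bézout identity 23·405 − 38·245 = 5. Containment (⊇): the Bézout identity exhibits 5 as an element of (405, 245), giving (5) ⊆ (405, 245). Containment (⊆): since 5 | 405 and 5 | 245 (405 = 5·81, 245 = 5·49), every Z-linear combination of 405 and 245 is divisible by 5, so (405, 245) ⊆ (5). Therefore (405, 245) = (5), d = 5.

Final answer: (405, 245) = (5); d = 5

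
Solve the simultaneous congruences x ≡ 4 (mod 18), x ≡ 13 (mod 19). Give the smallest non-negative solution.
x ≡ 184 (mod 342); the representative in [0, 342) is 184

The moduli 18, 19 are pairwise coprime, so by the CRT there is a unique solution mod 18·19 = 342.
Solve by successive substitution. Start with x ≡ 4 (mod 18).
  Combine with x ≡ 13 (mod 19): write x = 4 + 18·t and require 4 + 18·t ≡ 13 (mod 19), i.e. 18·t ≡ 13 − 4 ≡ 9 (mod 19). Since 18^(−1) ≡ 18 (mod 19), t ≡ 18·9 ≡ 10 (mod 19). So x ≡ 4 + 18·10 = 184 (mod 342).
Unique solution in [0, 342): x = 184.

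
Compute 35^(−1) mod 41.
35^(−1) ≡ 34 (mod 41)

Apply the extended Euclidean algorithm to (41, 35), tracking rows (r, s, t) with s·41 + t·35 = r. Each division r_prev = q·r_cur + r_new produces the new row as (previous row) − q·(current row):
  row A: (41, 1, 0)   [1·41 + 0·35 = 41]
  row B: (35, 0, 1)   [0·41 + 1·35 = 35]
  41 = 1·35 + 6   → row C = row A − 1·row B = (6, 1, −1)   [check: 1·41 − 1·35 = 6]
  35 = 5·6 + 5   → row D = row B − 5·row C = (5, −5, 6)   [check: −5·41 + 6·35 = 5]
  6 = 1·5 + 1   → row E = row C − 1·row D = (1, 6, −7)   [check: 6·41 − 7·35 = 1]
  5 = 5·1 + 0   → remainder 0, stop. gcd = 1 (last nonzero row E).
The gcd is 1, so 35 is invertible mod 41. The last nonzero row gives 6·41 − 7·35 = 1, so t = −7. So 35^(−1) ≡ −7 ≡ 34 (mod 41). Verify: 35 · 34 = 1190 ≡ 1 (mod 41). ✓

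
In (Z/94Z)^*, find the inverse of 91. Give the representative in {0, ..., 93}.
Apply the extended Euclidean algorithm to (94, 91), tracking rows (r, s, t) with s·94 + t·91 = r. Each division r_prev = q·r_cur + r_new produces the new row as (previous row) − q·(current row):
  row A: (94, 1, 0)   [1·94 + 0·91 = 94]
  row B: (91, 0, 1)   [0·94 + 1·91 = 91]
  94 = 1·91 + 3   → row C = row A − 1·row B = (3, 1, −1)   [check: 1·94 − 1·91 = 3]
  91 = 30·3 + 1   → row D = row B − 30·row C = (1, −30, 31)   [check: −30·94 + 31·91 = 1]
  3 = 3·1 + 0   → remainder 0, stop. gcd = 1 (last nonzero row D).
The gcd is 1, so 91 is invertible mod 94. The last nonzero row gives −30·94 + 31·91 = 1, so t = 31. So 91^(−1) ≡ 31 (mod 94). Verify: 91 · 31 = 2821 ≡ 1 (mod 94). ✓

Final answer: 91^(−1) ≡ 31 (mod 94)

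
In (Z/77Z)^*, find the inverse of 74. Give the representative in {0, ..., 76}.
74^(−1) ≡ 51 (mod 77)

Apply the extended Euclidean algorithm to (77, 74), tracking rows (r, s, t) with s·77 + t·74 = r. Each division r_prev = q·r_cur + r_new produces the new row as (previous row) − q·(current row):
  row A: (77, 1, 0)   [1·77 + 0·74 = 77]
  row B: (74, 0, 1)   [0·77 + 1·74 = 74]
  77 = 1·74 + 3   → row C = row A − 1·row B = (3, 1, −1)   [check: 1·77 − 1·74 = 3]
  74 = 24·3 + 2   → row D = row B − 24·row C = (2, −24, 25)   [check: −24·77 + 25·74 = 2]
  3 = 1·2 + 1   → row E = row C − 1·row D = (1, 25, −26)   [check: 25·77 − 26·74 = 1]
  2 = 2·1 + 0   → remainder 0, stop. gcd = 1 (last nonzero row E).
The gcd is 1, so 74 is invertible mod 77. The last nonzero row gives 25·77 − 26·74 = 1, so t = −26. So 74^(−1) ≡ −26 ≡ 51 (mod 77). Verify: 74 · 51 = 3774 ≡ 1 (mod 77). ✓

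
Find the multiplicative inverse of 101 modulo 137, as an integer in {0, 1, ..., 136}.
Apply the extended Euclidean algorithm to (137, 101), tracking rows (r, s, t) with s·137 + t·101 = r. Each division r_prev = q·r_cur + r_new produces the new row as (previous row) − q·(current row):
  row A: (137, 1, 0)   [1·137 + 0·101 = 137]
  row B: (101, 0, 1)   [0·137 + 1·101 = 101]
  137 = 1·101 + 36   → row C = row A − 1·row B = (36, 1, −1)   [check: 1·137 − 1·101 = 36]
  101 = 2·36 + 29   → row D = row B − 2·row C = (29, −2, 3)   [check: −2·137 + 3·101 = 29]
  36 = 1·29 + 7   → row E = row C − 1·row D = (7, 3, −4)   [check: 3·137 − 4·101 = 7]
  29 = 4·7 + 1   → row F = row D − 4·row E = (1, −14, 19)   [check: −14·137 + 19·101 = 1]
  7 = 7·1 + 0   → remainder 0, stop. gcd = 1 (last nonzero row F).
The gcd is 1, so 101 is invertible mod 137. The last nonzero row gives −14·137 + 19·101 = 1, so t = 19. So 101^(−1) ≡ 19 (mod 137). Verify: 101 · 19 = 1919 ≡ 1 (mod 137). ✓

Final answer: 101^(−1) ≡ 19 (mod 137)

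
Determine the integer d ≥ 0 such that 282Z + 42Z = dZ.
In the PID Z, (a, b) is generated by gcd(a, b). Compute gcd(282, 42) with the extended Euclidean algorithm, tracking rows (r, s, t) with s·282 + t·42 = r:
  row A: (282, 1, 0)   [1·282 + 0·42 = 282]
  row B: (42, 0, 1)   [0·282 + 1·42 = 42]
  282 = 6·42 + 30   → row C = row A − 6·row B = (30, 1, −6)   [check: 1·282 − 6·42 = 30]
  42 = 1·30 + 12   → row D = row B − 1·row C = (12, −1, 7)   [check: −1·282 + 7·42 = 12]
  30 = 2·12 + 6   → row E = row C − 2·row D = (6, 3, −20)   [check: 3·282 − 20·42 = 6]
  12 = 2·6 + 0   → remainder 0, stop. gcd = 6 (last nonzero row E).
So gcd(282, 42) = 6, with Bézout identity 3·282 − 20·42 = 6. Containment (⊇): the Bézout identity exhibits 6 as an element of (282, 42), giving (6) ⊆ (282, 42). Containment (⊆): since 6 | 282 and 6 | 42 (282 = 6·47, 42 = 6·7), every Z-linear combination of 282 and 42 is divisible by 6, so (282, 42) ⊆ (6). Therefore (282, 42) = (6), d = 6.

Final answer: (282, 42) = (6); d = 6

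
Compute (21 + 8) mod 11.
Reduce the summands first: 21 ≡ 10 (mod 11), so 21 + 8 ≡ 10 + 8 (mod 11). 10 + 8 = 18; 18 = 1·11 + 7, so (21 + 8) mod 11 = 7.

Final answer: 7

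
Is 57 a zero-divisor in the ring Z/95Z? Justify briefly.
gcd(57, 95) = 19 > 1, so 57 is not a unit in Z/95Z. In Z/nZ every nonzero non-unit is a zero-divisor: explicitly, take b = 95/gcd = 5 ≠ 0 (mod 95); then 57·5 = 285 = 3·95, i.e. 57·5 ≡ 0 (mod 95). So 57 is a zero-divisor.

Final answer: YES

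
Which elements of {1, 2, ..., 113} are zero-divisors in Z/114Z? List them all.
An element a ∈ Z/114Z (with a ≠ 0) is a zero-divisor iff gcd(a, 114) > 1 (because a is a unit precisely when gcd(a, n) = 1, and in Z/nZ every nonzero, non-unit element is a zero-divisor). Scan a = 1, ..., 113 and keep those with gcd(a, 114) > 1:
  gcd(2, 114) = 2, gcd(3, 114) = 3, gcd(4, 114) = 2, gcd(6, 114) = 6, gcd(8, 114) = 2, gcd(9, 114) = 3, gcd(10, 114) = 2, gcd(12, 114) = 6, gcd(14, 114) = 2, gcd(15, 114) = 3, gcd(16, 114) = 2, gcd(18, 114) = 6, gcd(19, 114) = 19, gcd(20, 114) = 2, gcd(21, 114) = 3, gcd(22, 114) = 2, gcd(24, 114) = 6, gcd(26, 114) = 2, gcd(27, 114) = 3, gcd(28, 114) = 2, gcd(30, 114) = 6, gcd(32, 114) = 2, gcd(33, 114) = 3, gcd(34, 114) = 2, gcd(36, 114) = 6, gcd(38, 114) = 38, gcd(39, 114) = 3, gcd(40, 114) = 2, gcd(42, 114) = 6, gcd(44, 114) = 2, gcd(45, 114) = 3, gcd(46, 114) = 2, gcd(48, 114) = 6, gcd(50, 114) = 2, gcd(51, 114) = 3, gcd(52, 114) = 2, gcd(54, 114) = 6, gcd(56, 114) = 2, gcd(57, 114) = 57, gcd(58, 114) = 2, gcd(60, 114) = 6, gcd(62, 114) = 2, gcd(63, 114) = 3, gcd(64, 114) = 2, gcd(66, 114) = 6, gcd(68, 114) = 2, gcd(69, 114) = 3, gcd(70, 114) = 2, gcd(72, 114) = 6, gcd(74, 114) = 2, gcd(75, 114) = 3, gcd(76, 114) = 38, gcd(78, 114) = 6, gcd(80, 114) = 2, gcd(81, 114) = 3, gcd(82, 114) = 2, gcd(84, 114) = 6, gcd(86, 114) = 2, gcd(87, 114) = 3, gcd(88, 114) = 2, gcd(90, 114) = 6, gcd(92, 114) = 2, gcd(93, 114) = 3, gcd(94, 114) = 2, gcd(95, 114) = 19, gcd(96, 114) = 6, gcd(98, 114) = 2, gcd(99, 114) = 3, gcd(100, 114) = 2, gcd(102, 114) = 6, gcd(104, 114) = 2, gcd(105, 114) = 3, gcd(106, 114) = 2, gcd(108, 114) = 6, gcd(110, 114) = 2, gcd(111, 114) = 3, gcd(112, 114) = 2.
All other a ∈ {1, ..., 113} have gcd(a, 114) = 1 and are units. So the nonzero zero-divisors are exactly the 77 values of a appearing in this scan.

Final answer: nonzero zero-divisors of Z/114Z = {2, 3, 4, 6, 8, 9, 10, 12, 14, 15, 16, 18, 19, 20, 21, 22, 24, 26, 27, 28, 30, 32, 33, 34, 36, 38, 39, 40, 42, 44, 45, 46, 48, 50, 51, 52, 54, 56, 57, 58, 60, 62, 63, 64, 66, 68, 69, 70, 72, 74, 75, 76, 78, 80, 81, 82, 84, 86, 87, 88, 90, 92, 93, 94, 95, 96, 98, 99, 100, 102, 104, 105, 106, 108, 110, 111, 112}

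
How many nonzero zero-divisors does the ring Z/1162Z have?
Z/1162Z has 669 nonzero zero-divisors

In Z/1162Z each nonzero element is either a unit (gcd with 1162 is 1) or a zero-divisor (gcd > 1). The number of units is φ(1162): factorise 1162 = 2 · 7 · 83, so φ(1162) = (2 − 1) · (7 − 1) · (83 − 1) = 1 · 6 · 82 = 492. The nonzero elements number 1162 − 1 = 1161. Hence the nonzero zero-divisors number 1161 − 492 = 669.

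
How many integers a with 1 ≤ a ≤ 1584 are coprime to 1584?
480

The number of a ∈ {1, ..., 1584} with gcd(a, 1584) = 1 is by definition Euler's totient φ(1584). φ is multiplicative, with φ(p^e) = p^e − p^(e−1). Factorise 1584 = 2^4 · 3^2 · 11. Then
  φ(1584) = (2^4 − 2^3) · (3^2 − 3^1) · (11 − 1) = 8 · 6 · 10 = 480.
So there are 480 such integers.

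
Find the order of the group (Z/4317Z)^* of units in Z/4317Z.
(Z/4317Z)^* consists of the classes a with gcd(a, 4317) = 1, so its order is φ(4317). φ is multiplicative, with φ(p^e) = p^e − p^(e−1). Factorise 4317 = 3 · 1439. Then
  φ(4317) = (3 − 1) · (1439 − 1) = 2 · 1438 = 2876.
Thus |(Z/4317Z)^*| = 2876.

Final answer: |(Z/4317Z)^*| = 2876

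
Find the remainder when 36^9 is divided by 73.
Use repeated squaring. Binary(9) = 1001. Walk through the bits of the exponent 9 left-to-right: at each bit after the leading one, square the running value, then multiply by 36 if the bit is 1 (always reducing mod 73):
  bit 1 = 1 (leading): start with 36.
  bit 2 = 0: square 36^2 = 1296 ≡ 55 (mod 73).
  bit 3 = 0: square 55^2 = 3025 ≡ 32 (mod 73).
  bit 4 = 1: square 32^2 = 1024 ≡ 2; bit is 1, so multiply 2·36 = 72 (mod 73).
Final value: 36^9 ≡ 72 (mod 73).

Final answer: 72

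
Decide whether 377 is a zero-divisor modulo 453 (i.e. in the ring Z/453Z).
NO

gcd(377, 453) = 1, so 377 is a unit in Z/453Z (it has a multiplicative inverse). A unit cannot be a zero-divisor: if 377·b ≡ 0 then multiplying both sides by 377^(−1) gives b ≡ 0. So 377 is not a zero-divisor.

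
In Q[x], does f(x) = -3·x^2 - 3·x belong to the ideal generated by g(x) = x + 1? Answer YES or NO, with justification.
YES

In Q[x] the ideal (g) consists of all multiples of g, so f ∈ (g) iff g | f, i.e. iff the remainder of f on division by g is 0. Divide f by g (g is monic, so eliminate the leading term of the running remainder at each step):
  leading term -3·x^2: subtract (-3·x)·g(x) = -3·x^2 - 3·x, leaving 0
The remainder is 0, so f(x) = g(x) · h(x) with h(x) = -3·x. Hence g | f, i.e. f ∈ (g).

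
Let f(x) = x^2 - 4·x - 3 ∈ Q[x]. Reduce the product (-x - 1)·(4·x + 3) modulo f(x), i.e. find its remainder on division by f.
First multiply in Q[x] without reducing: a · b = -4·x^2 - 7·x - 3. Now divide by f(x) = x^2 - 4·x - 3, eliminating the leading term at each step:
  leading term -4·x^2: subtract (-4)·f(x) = -4·x^2 + 16·x + 12, leaving -23·x - 15
The degree is now < 2, so this is the remainder. Hence a · b ≡ -23·x - 15 in Q[x]/(f).

Final answer: a · b ≡ -23·x - 15 (mod f(x))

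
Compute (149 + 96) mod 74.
23

Reduce the summands first: 149 ≡ 1, 96 ≡ 22 (mod 74), so 149 + 96 ≡ 1 + 22 (mod 74). 1 + 22 = 23; 23 = 0·74 + 23, so (149 + 96) mod 74 = 23.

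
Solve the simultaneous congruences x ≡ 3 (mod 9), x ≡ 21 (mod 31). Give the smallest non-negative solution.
The moduli 9, 31 are pairwise coprime, so by the CRT there is a unique solution mod 9·31 = 279.
Solve by successive substitution. Start with x ≡ 3 (mod 9).
  Combine with x ≡ 21 (mod 31): write x = 3 + 9·t and require 3 + 9·t ≡ 21 (mod 31), i.e. 9·t ≡ 21 − 3 ≡ 18 (mod 31). Since 9^(−1) ≡ 7 (mod 31), t ≡ 7·18 ≡ 2 (mod 31). So x ≡ 3 + 9·2 = 21 (mod 279).
Unique solution in [0, 279): x = 21.

Final answer: x ≡ 21 (mod 279); the representative in [0, 279) is 21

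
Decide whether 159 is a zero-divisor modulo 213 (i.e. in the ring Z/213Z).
YES

gcd(159, 213) = 3 > 1, so 159 is not a unit in Z/213Z. In Z/nZ every nonzero non-unit is a zero-divisor: explicitly, take b = 213/gcd = 71 ≠ 0 (mod 213); then 159·71 = 11289 = 53·213, i.e. 159·71 ≡ 0 (mod 213). So 159 is a zero-divisor.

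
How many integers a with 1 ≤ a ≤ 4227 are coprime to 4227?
The number of a ∈ {1, ..., 4227} with gcd(a, 4227) = 1 is by definition Euler's totient φ(4227). φ is multiplicative, with φ(p^e) = p^e − p^(e−1). Factorise 4227 = 3 · 1409. Then
  φ(4227) = (3 − 1) · (1409 − 1) = 2 · 1408 = 2816.
So there are 2816 such integers.

Final answer: 2816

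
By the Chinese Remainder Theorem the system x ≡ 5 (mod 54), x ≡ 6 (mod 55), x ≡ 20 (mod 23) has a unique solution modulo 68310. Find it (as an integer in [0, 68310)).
x ≡ 68261 (mod 68310); the representative in [0, 68310) is 68261

The moduli 54, 55, 23 are pairwise coprime, so by the CRT there is a unique solution mod 54·55·23 = 68310.
Solve by successive substitution. Start with x ≡ 5 (mod 54).
  Combine with x ≡ 6 (mod 55): write x = 5 + 54·t and require 5 + 54·t ≡ 6 (mod 55), i.e. 54·t ≡ 6 − 5 ≡ 1 (mod 55). Since 54^(−1) ≡ 54 (mod 55), t ≡ 54·1 ≡ 54 (mod 55). So x ≡ 5 + 54·54 = 2921 (mod 2970).
  Combine with x ≡ 20 (mod 23): write x = 2921 + 2970·t and require 2921 + 2970·t ≡ 20 (mod 23), i.e. 2970·t ≡ 20 − 2921 ≡ 20 (mod 23). Since 2970^(−1) ≡ 8 (mod 23) (2970 ≡ 3 (mod 23)), t ≡ 8·20 ≡ 22 (mod 23). So x ≡ 2921 + 2970·22 = 68261 (mod 68310).
Unique solution in [0, 68310): x = 68261.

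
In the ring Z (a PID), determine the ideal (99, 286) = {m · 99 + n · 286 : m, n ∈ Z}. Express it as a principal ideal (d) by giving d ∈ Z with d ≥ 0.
In the PID Z, (a, b) is generated by gcd(a, b). Compute gcd(286, 99) with the extended Euclidean algorithm, tracking rows (r, s, t) with s·286 + t·99 = r:
  row A: (286, 1, 0)   [1·286 + 0·99 = 286]
  row B: (99, 0, 1)   [0·286 + 1·99 = 99]
  286 = 2·99 + 88   → row C = row A − 2·row B = (88, 1, −2)   [check: 1·286 − 2·99 = 88]
  99 = 1·88 + 11   → row D = row B − 1·row C = (11, −1, 3)   [check: −1·286 + 3·99 = 11]
  88 = 8·11 + 0   → remainder 0, stop. gcd = 11 (last nonzero row D).
So gcd(99, 286) = 11, with Bézout identity −1·286 + 3·99 = 11. Containment (⊇): the Bézout identity exhibits 11 as an element of (99, 286), giving (11) ⊆ (99, 286). Containment (⊆): since 11 | 99 and 11 | 286 (99 = 11·9, 286 = 11·26), every Z-linear combination of 99 and 286 is divisible by 11, so (99, 286) ⊆ (11). Therefore (99, 286) = (11), d = 11.

Final answer: (99, 286) = (11); d = 11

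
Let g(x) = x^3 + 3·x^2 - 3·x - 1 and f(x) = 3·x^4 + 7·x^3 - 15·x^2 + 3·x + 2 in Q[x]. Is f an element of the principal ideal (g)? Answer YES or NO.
In Q[x] the ideal (g) consists of all multiples of g, so f ∈ (g) iff g | f, i.e. iff the remainder of f on division by g is 0. Divide f by g (g is monic, so eliminate the leading term of the running remainder at each step):
  leading term 3·x^4: subtract (3·x)·g(x) = 3·x^4 + 9·x^3 - 9·x^2 - 3·x, leaving -2·x^3 - 6·x^2 + 6·x + 2
  leading term -2·x^3: subtract (-2)·g(x) = -2·x^3 - 6·x^2 + 6·x + 2, leaving 0
The remainder is 0, so f(x) = g(x) · h(x) with h(x) = 3·x - 2. Hence g | f, i.e. f ∈ (g).

Final answer: YES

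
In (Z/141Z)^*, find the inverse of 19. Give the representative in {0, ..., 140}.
19^(−1) ≡ 52 (mod 141)

Apply the extended Euclidean algorithm to (141, 19), tracking rows (r, s, t) with s·141 + t·19 = r. Each division r_prev = q·r_cur + r_new produces the new row as (previous row) − q·(current row):
  row A: (141, 1, 0)   [1·141 + 0·19 = 141]
  row B: (19, 0, 1)   [0·141 + 1·19 = 19]
  141 = 7·19 + 8   → row C = row A − 7·row B = (8, 1, −7)   [check: 1·141 − 7·19 = 8]
  19 = 2·8 + 3   → row D = row B − 2·row C = (3, −2, 15)   [check: −2·141 + 15·19 = 3]
  8 = 2·3 + 2   → row E = row C − 2·row D = (2, 5, −37)   [check: 5·141 − 37·19 = 2]
  3 = 1·2 + 1   → row F = row D − 1·row E = (1, −7, 52)   [check: −7·141 + 52·19 = 1]
  2 = 2·1 + 0   → remainder 0, stop. gcd = 1 (last nonzero row F).
The gcd is 1, so 19 is invertible mod 141. The last nonzero row gives −7·141 + 52·19 = 1, so t = 52. So 19^(−1) ≡ 52 (mod 141). Verify: 19 · 52 = 988 ≡ 1 (mod 141). ✓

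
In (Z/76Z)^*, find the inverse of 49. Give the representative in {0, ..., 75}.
49^(−1) ≡ 45 (mod 76)

Apply the extended Euclidean algorithm to (76, 49), tracking rows (r, s, t) with s·76 + t·49 = r. Each division r_prev = q·r_cur + r_new produces the new row as (previous row) − q·(current row):
  row A: (76, 1, 0)   [1·76 + 0·49 = 76]
  row B: (49, 0, 1)   [0·76 + 1·49 = 49]
  76 = 1·49 + 27   → row C = row A − 1·row B = (27, 1, −1)   [check: 1·76 − 1·49 = 27]
  49 = 1·27 + 22   → row D = row B − 1·row C = (22, −1, 2)   [check: −1·76 + 2·49 = 22]
  27 = 1·22 + 5   → row E = row C − 1·row D = (5, 2, −3)   [check: 2·76 − 3·49 = 5]
  22 = 4·5 + 2   → row F = row D − 4·row E = (2, −9, 14)   [check: −9·76 + 14·49 = 2]
  5 = 2·2 + 1   → row G = row E − 2·row F = (1, 20, −31)   [check: 20·76 − 31·49 = 1]
  2 = 2·1 + 0   → remainder 0, stop. gcd = 1 (last nonzero row G).
The gcd is 1, so 49 is invertible mod 76. The last nonzero row gives 20·76 − 31·49 = 1, so t = −31. So 49^(−1) ≡ −31 ≡ 45 (mod 76). Verify: 49 · 45 = 2205 ≡ 1 (mod 76). ✓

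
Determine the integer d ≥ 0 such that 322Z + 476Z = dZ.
(322, 476) = (14); d = 14

In the PID Z, (a, b) is generated by gcd(a, b). Compute gcd(476, 322) with the extended Euclidean algorithm, tracking rows (r, s, t) with s·476 + t·322 = r:
  row A: (476, 1, 0)   [1·476 + 0·322 = 476]
  row B: (322, 0, 1)   [0·476 + 1·322 = 322]
  476 = 1·322 + 154   → row C = row A − 1·row B = (154, 1, −1)   [check: 1·476 − 1·322 = 154]
  322 = 2·154 + 14   → row D = row B − 2·row C = (14, −2, 3)   [check: −2·476 + 3·322 = 14]
  154 = 11·14 + 0   → remainder 0, stop. gcd = 14 (last nonzero row D).
So gcd(322, 476) = 14, with Bézout identity −2·476 + 3·322 = 14. Containment (⊇): the Bézout identity exhibits 14 as an element of (322, 476), giving (14) ⊆ (322, 476). Containment (⊆): since 14 | 322 and 14 | 476 (322 = 14·23, 476 = 14·34), every Z-linear combination of 322 and 476 is divisible by 14, so (322, 476) ⊆ (14). Therefore (322, 476) = (14), d = 14.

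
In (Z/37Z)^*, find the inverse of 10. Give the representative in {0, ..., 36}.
10^(−1) ≡ 26 (mod 37)

Apply the extended Euclidean algorithm to (37, 10), tracking rows (r, s, t) with s·37 + t·10 = r. Each division r_prev = q·r_cur + r_new produces the new row as (previous row) − q·(current row):
  row A: (37, 1, 0)   [1·37 + 0·10 = 37]
  row B: (10, 0, 1)   [0·37 + 1·10 = 10]
  37 = 3·10 + 7   → row C = row A − 3·row B = (7, 1, −3)   [check: 1·37 − 3·10 = 7]
  10 = 1·7 + 3   → row D = row B − 1·row C = (3, −1, 4)   [check: −1·37 + 4·10 = 3]
  7 = 2·3 + 1   → row E = row C − 2·row D = (1, 3, −11)   [check: 3·37 − 11·10 = 1]
  3 = 3·1 + 0   → remainder 0, stop. gcd = 1 (last nonzero row E).
The gcd is 1, so 10 is invertible mod 37. The last nonzero row gives 3·37 − 11·10 = 1, so t = −11. So 10^(−1) ≡ −11 ≡ 26 (mod 37). Verify: 10 · 26 = 260 ≡ 1 (mod 37). ✓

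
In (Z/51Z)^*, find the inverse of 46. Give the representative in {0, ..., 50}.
46^(−1) ≡ 10 (mod 51)

Apply the extended Euclidean algorithm to (51, 46), tracking rows (r, s, t) with s·51 + t·46 = r. Each division r_prev = q·r_cur + r_new produces the new row as (previous row) − q·(current row):
  row A: (51, 1, 0)   [1·51 + 0·46 = 51]
  row B: (46, 0, 1)   [0·51 + 1·46 = 46]
  51 = 1·46 + 5   → row C = row A − 1·row B = (5, 1, −1)   [check: 1·51 − 1·46 = 5]
  46 = 9·5 + 1   → row D = row B − 9·row C = (1, −9, 10)   [check: −9·51 + 10·46 = 1]
  5 = 5·1 + 0   → remainder 0, stop. gcd = 1 (last nonzero row D).
The gcd is 1, so 46 is invertible mod 51. The last nonzero row gives −9·51 + 10·46 = 1, so t = 10. So 46^(−1) ≡ 10 (mod 51). Verify: 46 · 10 = 460 ≡ 1 (mod 51). ✓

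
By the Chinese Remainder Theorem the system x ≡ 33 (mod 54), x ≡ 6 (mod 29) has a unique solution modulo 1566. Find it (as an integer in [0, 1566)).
The moduli 54, 29 are pairwise coprime, so by the CRT there is a unique solution mod 54·29 = 1566.
Solve by successive substitution. Start with x ≡ 33 (mod 54).
  Combine with x ≡ 6 (mod 29): write x = 33 + 54·t and require 33 + 54·t ≡ 6 (mod 29), i.e. 54·t ≡ 6 − 33 ≡ 2 (mod 29). Since 54^(−1) ≡ 7 (mod 29) (54 ≡ 25 (mod 29)), t ≡ 7·2 ≡ 14 (mod 29). So x ≡ 33 + 54·14 = 789 (mod 1566).
Unique solution in [0, 1566): x = 789.

Final answer: x ≡ 789 (mod 1566); the representative in [0, 1566) is 789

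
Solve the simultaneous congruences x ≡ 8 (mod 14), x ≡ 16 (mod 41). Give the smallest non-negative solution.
The moduli 14, 41 are pairwise coprime, so by the CRT there is a unique solution mod 14·41 = 574.
Solve by successive substitution. Start with x ≡ 8 (mod 14).
  Combine with x ≡ 16 (mod 41): write x = 8 + 14·t and require 8 + 14·t ≡ 16 (mod 41), i.e. 14·t ≡ 16 − 8 ≡ 8 (mod 41). Since 14^(−1) ≡ 3 (mod 41), t ≡ 3·8 ≡ 24 (mod 41). So x ≡ 8 + 14·24 = 344 (mod 574).
Unique solution in [0, 574): x = 344.

Final answer: x ≡ 344 (mod 574); the representative in [0, 574) is 344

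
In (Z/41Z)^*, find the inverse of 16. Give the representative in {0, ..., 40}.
16^(−1) ≡ 18 (mod 41)

Apply the extended Euclidean algorithm to (41, 16), tracking rows (r, s, t) with s·41 + t·16 = r. Each division r_prev = q·r_cur + r_new produces the new row as (previous row) − q·(current row):
  row A: (41, 1, 0)   [1·41 + 0·16 = 41]
  row B: (16, 0, 1)   [0·41 + 1·16 = 16]
  41 = 2·16 + 9   → row C = row A − 2·row B = (9, 1, −2)   [check: 1·41 − 2·16 = 9]
  16 = 1·9 + 7   → row D = row B − 1·row C = (7, −1, 3)   [check: −1·41 + 3·16 = 7]
  9 = 1·7 + 2   → row E = row C − 1·row D = (2, 2, −5)   [check: 2·41 − 5·16 = 2]
  7 = 3·2 + 1   → row F = row D − 3·row E = (1, −7, 18)   [check: −7·41 + 18·16 = 1]
  2 = 2·1 + 0   → remainder 0, stop. gcd = 1 (last nonzero row F).
The gcd is 1, so 16 is invertible mod 41. The last nonzero row gives −7·41 + 18·16 = 1, so t = 18. So 16^(−1) ≡ 18 (mod 41). Verify: 16 · 18 = 288 ≡ 1 (mod 41). ✓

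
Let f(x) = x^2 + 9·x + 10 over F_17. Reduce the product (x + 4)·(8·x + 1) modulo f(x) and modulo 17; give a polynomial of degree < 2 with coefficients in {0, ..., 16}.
Multiply as integer polynomials: a · b = 8·x^2 + 33·x + 4. Reducing coefficients mod 17: a · b ≡ 8·x^2 + 16·x + 4. Now divide by f(x) = x^2 + 9·x + 10 in F_17[x], eliminating the leading term at each step:
  leading term 8·x^2: subtract (8)·f(x) = 8·x^2 + 4·x + 12, leaving 12·x + 9 (coefficients mod 17)
The degree is now < 2, so this is the remainder. Hence a · b ≡ 12·x + 9 in F_17[x]/(f).

Final answer: a · b ≡ 12·x + 9 (mod f(x))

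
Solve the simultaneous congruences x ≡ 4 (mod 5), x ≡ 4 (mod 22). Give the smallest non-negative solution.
x ≡ 4 (mod 110); the representative in [0, 110) is 4

The moduli 5, 22 are pairwise coprime, so by the CRT there is a unique solution mod 5·22 = 110.
Solve by successive substitution. Start with x ≡ 4 (mod 5).
  Combine with x ≡ 4 (mod 22): write x = 4 + 5·t and require 4 + 5·t ≡ 4 (mod 22), i.e. 5·t ≡ 4 − 4 ≡ 0 (mod 22). Since 5^(−1) ≡ 9 (mod 22), t ≡ 9·0 ≡ 0 (mod 22). So x ≡ 4 + 5·0 = 4 (mod 110).
Unique solution in [0, 110): x = 4.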